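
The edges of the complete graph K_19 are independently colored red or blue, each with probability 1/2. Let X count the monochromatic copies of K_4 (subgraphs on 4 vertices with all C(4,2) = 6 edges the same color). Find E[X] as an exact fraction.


Let X = Σ_S X_S over the C(19, 4) = 3876 subsets S of size 4, where X_S = 1 if the K_4 on S is monochromatic.
For a fixed S, the K_4 on S has C(4, 2) = 6 edges. P[all 6 edges red] = (1/2)^6, and likewise for blue, so P[monochromatic] = 2·(1/2)^6 = 2^{1 − 6} = 1/32.
By linearity: E[X] = C(19, 4) · 2^{1 − 6} = 3876 · 1/32 = 969/8.
Numerically: E[X] ≈ 121.12500.

E[X] = C(19,4)·2^(1−C(4,2)) = 969/8 ≈ 121.12500.


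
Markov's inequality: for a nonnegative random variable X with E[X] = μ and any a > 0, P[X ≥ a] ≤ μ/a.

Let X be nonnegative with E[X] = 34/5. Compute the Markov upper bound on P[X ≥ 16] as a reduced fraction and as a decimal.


μ = E[X] = 34/5, a = 16.
Markov: P[X ≥ 16] ≤ μ/a = (34/5)/16 = 17/40.
Numerically: ≈ 0.425000.
(Since a = 16 > μ = 6.800000, the bound 17/40 is < 1 and informative.)

P[X ≥ 16] ≤ 17/40 ≈ 0.425000.


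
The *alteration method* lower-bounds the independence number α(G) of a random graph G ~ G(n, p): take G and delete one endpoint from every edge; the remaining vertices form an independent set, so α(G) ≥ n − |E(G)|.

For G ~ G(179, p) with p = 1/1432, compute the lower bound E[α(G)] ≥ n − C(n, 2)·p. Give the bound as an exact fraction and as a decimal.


E[|E(G)|] = C(179, 2)·p = 15931 · (1/1432) = 89/8.
E[α(G)] ≥ n − E[|E(G)|] = 179 − 89/8 = 1343/8.
Numerically: ≈ 167.875000.
(This is only a lower bound; the true E[α(G)] may be larger.)

E[α(G)] ≥ 1343/8 ≈ 167.875000.


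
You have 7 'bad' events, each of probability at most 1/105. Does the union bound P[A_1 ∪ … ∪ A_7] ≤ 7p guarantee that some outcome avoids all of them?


Union bound: P[∪_{i=1}^{7} A_i] ≤ Σ_i P[A_i] ≤ 7·p = 7·(1/105) = 1/15.
Numerically: 1/15 ≈ 0.066667.
Is 1/15 < 1? YES.
Since P[∪ A_i] ≤ 1/15 < 1, the complement has P[∩ A_i^c] ≥ 1 − 1/15 = 14/15 > 0, so some outcome avoids every A_i.

7·p = 1/15 ≈ 0.066667; existence CERTIFIED by the union bound.


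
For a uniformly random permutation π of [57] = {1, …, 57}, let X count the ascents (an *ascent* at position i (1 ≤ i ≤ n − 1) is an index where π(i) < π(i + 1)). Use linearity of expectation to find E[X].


Write X = Σ X_I over i = 1, …, 56, with X_I the indicator of one ascent.
There are 56 indicators.
For each fixed i, the pair (π(i), π(i+1)) is a uniformly random ordered pair of distinct values from {1, …, 57}; by symmetry P[π(i) < π(i+1)] = 1/2.
By linearity: E[X] = 56 · (1/2) = (57 − 1) · (1/2) = 28 ≈ 28.000000.

E[X] = 28 = 28.000000.


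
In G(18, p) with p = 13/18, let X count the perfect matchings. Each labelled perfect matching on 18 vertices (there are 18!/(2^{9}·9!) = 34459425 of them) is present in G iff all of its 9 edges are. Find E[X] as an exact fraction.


K_18 has 18!/(2^{9}·9!) = 34459425 labelled perfect matchings.
For each such perfect matching H, let X_H = 1 if all 9 edges of H are present in G. Then P[X_H = 1] = p^{9} = (13/18)^{9} = 10604499373/198359290368.
Summing the indicators: E[X] = Σ_H E[X_H] = 34459425 · p^{9} = 34459425 · 10604499373/198359290368 = 4511419145758525/2448880128.
Numerically: E[X] ≈ 1.8422e+06.

E[X] = 34459425 · (13/18)^{9} = 4511419145758525/2448880128 ≈ 1.8422e+06.


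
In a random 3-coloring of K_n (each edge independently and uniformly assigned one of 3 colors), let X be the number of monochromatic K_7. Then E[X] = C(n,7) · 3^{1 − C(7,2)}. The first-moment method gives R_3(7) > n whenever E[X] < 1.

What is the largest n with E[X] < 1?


We need C(n, 7) · 3^{1 − 21} < 1, i.e. C(n, 7) < 3^{21 − 1} = 3486784401.
Check values of n near the boundary:
  n = 78: C(78, 7) = 2641902120; 2641902120 < 3486784401? YES
  n = 79: C(79, 7) = 2898753715; 2898753715 < 3486784401? YES
  n = 80: C(80, 7) = 3176716400; 3176716400 < 3486784401? YES
  n = 81: C(81, 7) = 3477216600; 3477216600 < 3486784401? YES
  n = 82: C(82, 7) = 3801756816; 3801756816 < 3486784401? NO
  n = 83: C(83, 7) = 4151918628; 4151918628 < 3486784401? NO
  n = 84: C(84, 7) = 4529365776; 4529365776 < 3486784401? NO
The largest n with C(n, 7) < 3486784401 is n = 81 (where E[X] = 42928600/43046721 ≈ 0.997256). Hence R_3(7) > 81, i.e. R_3(7) ≥ 82.

Largest n = 81; hence R_3(7) > 81.


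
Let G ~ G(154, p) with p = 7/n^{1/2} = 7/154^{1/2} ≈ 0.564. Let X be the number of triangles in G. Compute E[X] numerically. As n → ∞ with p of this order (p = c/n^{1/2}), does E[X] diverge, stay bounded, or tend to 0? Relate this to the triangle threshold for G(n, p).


Number of potential triangles: C(154, 3) = 596904.
Each occurs with probability p³ ≈ (0.564)³ ≈ 1.79479e-01.
By linearity: E[X] = C(154, 3)·p³ ≈ 596904 · 1.79479e-01 ≈ 107131.584.
Since α = 1/2 < 1, p = c/n^{1/2} ≫ 1/n is above the triangle threshold p ~ 1/n. Asymptotically E[X] ~ (c³/6)·n^{3(1−α)} = (7³/6)·n^{1.5} → ∞; triangles are abundant w.h.p.

E[X] ≈ 107131.584; in regime p = Θ(1/n^{1/2}) E[X] diverges (above the triangle threshold p ~ 1/n).


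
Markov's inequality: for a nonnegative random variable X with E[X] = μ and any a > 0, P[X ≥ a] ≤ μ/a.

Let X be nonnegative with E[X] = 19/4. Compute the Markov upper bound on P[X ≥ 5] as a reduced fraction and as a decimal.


μ = E[X] = 19/4, a = 5.
Markov: P[X ≥ 5] ≤ μ/a = (19/4)/5 = 19/20.
Numerically: ≈ 0.950.
(Since a = 5 > μ = 4.750, the bound 19/20 is < 1 and informative.)

P[X ≥ 5] ≤ 19/20 ≈ 0.950.


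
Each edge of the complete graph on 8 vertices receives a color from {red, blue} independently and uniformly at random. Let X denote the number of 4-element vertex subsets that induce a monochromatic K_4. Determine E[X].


Let X = Σ_S X_S over the C(8, 4) = 70 subsets S of size 4, where X_S = 1 if the K_4 on S is monochromatic.
For a fixed S, the K_4 on S has C(4, 2) = 6 edges. P[all 6 edges red] = (1/2)^6, and likewise for blue, so P[monochromatic] = 2·(1/2)^6 = 2^{1 − 6} = 1/32.
By linearity: E[X] = C(8, 4) · 2^{1 − 6} = 70 · 1/32 = 35/16.
Numerically: E[X] ≈ 2.18750.

E[X] = C(8,4)·2^(1−C(4,2)) = 35/16 ≈ 2.18750.


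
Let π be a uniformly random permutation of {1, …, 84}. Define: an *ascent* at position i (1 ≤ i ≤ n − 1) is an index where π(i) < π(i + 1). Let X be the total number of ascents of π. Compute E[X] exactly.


Write X = Σ X_I over i = 1, …, 83, with X_I the indicator of one ascent.
There are 83 indicators.
For each fixed i, the pair (π(i), π(i+1)) is a uniformly random ordered pair of distinct values from {1, …, 84}; by symmetry P[π(i) < π(i+1)] = 1/2.
By linearity: E[X] = 83 · (1/2) = (84 − 1) · (1/2) = 83/2 ≈ 41.5000.

E[X] = 83/2 = 41.5000.


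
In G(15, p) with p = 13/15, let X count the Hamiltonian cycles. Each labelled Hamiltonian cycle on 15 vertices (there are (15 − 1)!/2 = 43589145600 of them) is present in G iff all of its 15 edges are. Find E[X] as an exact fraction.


K_15 has (15 − 1)!/2 = 43589145600 labelled Hamiltonian cycles.
For each such Hamiltonian cycle H, let X_H = 1 if all 15 edges of H are present in G. Then P[X_H = 1] = p^{15} = (13/15)^{15} = 51185893014090757/437893890380859375.
By linearity of expectation: E[X] = Σ_H E[X_H] = 43589145600 · p^{15} = 43589145600 · 51185893014090757/437893890380859375 = 367267381606127548722176/72081298828125.
Numerically: E[X] ≈ 5.0952e+09.

E[X] = 43589145600 · (13/15)^{15} = 367267381606127548722176/72081298828125 ≈ 5.0952e+09.


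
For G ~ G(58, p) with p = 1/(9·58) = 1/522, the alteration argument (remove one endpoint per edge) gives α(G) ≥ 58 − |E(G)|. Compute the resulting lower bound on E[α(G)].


E[|E(G)|] = C(58, 2)·p = 1653 · (1/522) = 19/6.
E[α(G)] ≥ n − E[|E(G)|] = 58 − 19/6 = 329/6.
Numerically: ≈ 54.83333.
(This is only a lower bound; the true E[α(G)] may be larger.)

E[α(G)] ≥ 329/6 ≈ 54.83333.


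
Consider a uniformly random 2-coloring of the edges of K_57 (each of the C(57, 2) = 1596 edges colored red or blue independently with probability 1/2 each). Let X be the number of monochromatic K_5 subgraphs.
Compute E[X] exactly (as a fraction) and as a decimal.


Let X = Σ_S X_S over the C(57, 5) = 4187106 subsets S of size 5, where X_S = 1 if the K_5 on S is monochromatic.
For a fixed S, the K_5 on S has C(5, 2) = 10 edges. P[all 10 edges red] = (1/2)^10, and likewise for blue, so P[monochromatic] = 2·(1/2)^10 = 2^{1 − 10} = 1/512.
By linearity: E[X] = C(57, 5) · 2^{1 − 10} = 4187106 · 1/512 = 2093553/256.
Numerically: E[X] ≈ 8177.941.

E[X] = C(57,5)·2^(1−C(5,2)) = 2093553/256 ≈ 8177.941.


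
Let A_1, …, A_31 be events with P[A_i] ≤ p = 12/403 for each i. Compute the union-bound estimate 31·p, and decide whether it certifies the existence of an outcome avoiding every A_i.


Union bound: P[∪_{i=1}^{31} A_i] ≤ Σ_i P[A_i] ≤ 31·p = 31·(12/403) = 12/13.
Numerically: 12/13 ≈ 0.9230769.
Is 12/13 < 1? YES.
Since P[∪ A_i] ≤ 12/13 < 1, the complement has P[∩ A_i^c] ≥ 1 − 12/13 = 1/13 > 0, so some outcome avoids every A_i.

31·p = 12/13 ≈ 0.9230769; existence CERTIFIED by the union bound.


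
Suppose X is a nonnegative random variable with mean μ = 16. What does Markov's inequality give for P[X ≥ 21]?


μ = E[X] = 16, a = 21.
Markov: P[X ≥ 21] ≤ μ/a = (16)/21 = 16/21.
Numerically: ≈ 0.762.
(Since a = 21 > μ = 16.000, the bound 16/21 is < 1 and informative.)

P[X ≥ 21] ≤ 16/21 ≈ 0.762.


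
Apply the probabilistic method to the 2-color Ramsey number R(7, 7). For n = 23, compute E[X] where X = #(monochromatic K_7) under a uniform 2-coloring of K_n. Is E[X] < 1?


E[X] = C(23, 7) · 2^{1 − 21} = 245157 · 2^{−20} = 245157/1048576.
As a reduced fraction: E[X] = 245157/1048576 ≈ 0.233800.
Is E[X] < 1? YES.
Since E[X] < 1, there exists a 2-coloring of K_{23} with no monochromatic K_7; hence R(7, 7) > 23.

E[X] = 245157/1048576 ≈ 0.233800; E[X] < 1, so R(7, 7) > 23.


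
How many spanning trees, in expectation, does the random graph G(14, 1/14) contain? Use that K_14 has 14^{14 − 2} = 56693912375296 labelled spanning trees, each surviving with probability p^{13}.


K_14 has 14^{14 − 2} = 56693912375296 labelled spanning trees.
For each such spanning tree H, let X_H = 1 if all 13 edges of H are present in G. Then P[X_H = 1] = p^{13} = (1/14)^{13} = 1/793714773254144.
By linearity of expectation: E[X] = Σ_H E[X_H] = 56693912375296 · p^{13} = 56693912375296 · 1/793714773254144 = 1/14.
Numerically: E[X] ≈ 0.07143.

E[X] = 56693912375296 · (1/14)^{13} = 1/14 ≈ 0.07143.


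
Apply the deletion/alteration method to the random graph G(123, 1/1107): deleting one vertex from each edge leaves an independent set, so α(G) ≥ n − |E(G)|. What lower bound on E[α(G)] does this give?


E[|E(G)|] = C(123, 2)·p = 7503 · (1/1107) = 61/9.
E[α(G)] ≥ n − E[|E(G)|] = 123 − 61/9 = 1046/9.
Numerically: ≈ 116.22222.
(This is only a lower bound; the true E[α(G)] may be larger.)

E[α(G)] ≥ 1046/9 ≈ 116.22222.


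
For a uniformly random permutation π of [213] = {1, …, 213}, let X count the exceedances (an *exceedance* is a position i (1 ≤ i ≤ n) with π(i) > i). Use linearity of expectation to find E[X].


Write X = Σ_{i=1}^{213} X_i, where X_i = 1_{π(i) > i}.
For each fixed i, π(i) is uniform over {1, …, 213} (marginal of a uniform permutation), so P[π(i) > i] = (n − i)/n. Summing: Σ_{i=1}^{213} (n − i)/n = (0 + 1 + … + 212)/213 = 213(213 − 1)/(2·213) = (213 − 1)/2.
Hence E[X] = Σ_{i=1}^{213} (213 − i)/213 = 106 ≈ 106.0000.

E[X] = 106 = 106.0000.


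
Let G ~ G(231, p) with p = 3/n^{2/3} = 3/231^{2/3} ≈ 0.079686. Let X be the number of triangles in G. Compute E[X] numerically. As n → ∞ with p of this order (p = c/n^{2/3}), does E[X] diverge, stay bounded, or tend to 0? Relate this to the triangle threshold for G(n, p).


Number of potential triangles: C(231, 3) = 2027795.
Each occurs with probability p³ ≈ (0.079686)³ ≈ 5.0598752e-04.
By linearity: E[X] = C(231, 3)·p³ ≈ 2027795 · 5.0598752e-04 ≈ 1026.03896.
Since α = 2/3 < 1, p = c/n^{2/3} ≫ 1/n is above the triangle threshold p ~ 1/n. Asymptotically E[X] ~ (c³/6)·n^{3(1−α)} = (3³/6)·n^{1} → ∞; triangles are abundant w.h.p.

E[X] ≈ 1026.03896; in regime p = Θ(1/n^{2/3}) E[X] diverges (above the triangle threshold p ~ 1/n).


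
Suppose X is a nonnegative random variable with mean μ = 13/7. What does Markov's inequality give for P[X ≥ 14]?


μ = E[X] = 13/7, a = 14.
Markov: P[X ≥ 14] ≤ μ/a = (13/7)/14 = 13/98.
Numerically: ≈ 0.13265.
(Since a = 14 > μ = 1.85714, the bound 13/98 is < 1 and informative.)

P[X ≥ 14] ≤ 13/98 ≈ 0.13265.


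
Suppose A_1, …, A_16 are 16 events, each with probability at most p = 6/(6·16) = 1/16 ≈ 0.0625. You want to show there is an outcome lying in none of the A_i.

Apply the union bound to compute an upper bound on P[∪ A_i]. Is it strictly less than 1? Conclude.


Union bound: P[∪_{i=1}^{16} A_i] ≤ Σ_i P[A_i] ≤ 16·p = 16·(1/16) = 1.
Numerically: 1 ≈ 1.0000.
Is 1 < 1? NO.
Since the bound 1 is ≥ 1, the union bound is uninformative here; it does NOT by itself certify existence.

16·p = 1 ≈ 1.0000; existence NOT certified by the union bound.


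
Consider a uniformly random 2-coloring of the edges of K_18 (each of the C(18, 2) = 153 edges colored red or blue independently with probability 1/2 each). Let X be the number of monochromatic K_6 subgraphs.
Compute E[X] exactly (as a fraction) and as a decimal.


Let X = Σ_S X_S over the C(18, 6) = 18564 subsets S of size 6, where X_S = 1 if the K_6 on S is monochromatic.
For a fixed S, the K_6 on S has C(6, 2) = 15 edges. P[all 15 edges red] = (1/2)^15, and likewise for blue, so P[monochromatic] = 2·(1/2)^15 = 2^{1 − 15} = 1/16384.
By linearity of expectation: E[X] = C(18, 6) · 2^{1 − 15} = 18564 · 1/16384 = 4641/4096.
Numerically: E[X] ≈ 1.13306.

E[X] = C(18,6)·2^(1−C(6,2)) = 4641/4096 ≈ 1.13306.


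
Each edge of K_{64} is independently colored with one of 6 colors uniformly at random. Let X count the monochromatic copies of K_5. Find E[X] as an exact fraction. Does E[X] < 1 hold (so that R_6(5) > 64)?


E[X] = C(64, 5) · 6^{1 − 10} = 7624512 · 6^{−9} = 7624512/10077696.
As a reduced fraction: E[X] = 13237/17496 ≈ 0.7566.
Is E[X] < 1? YES.
Since E[X] < 1, there exists a 6-coloring of K_{64} with no monochromatic K_5; hence R_6(5) > 64.

E[X] = 13237/17496 ≈ 0.7566; E[X] < 1, so R_6(5) > 64.


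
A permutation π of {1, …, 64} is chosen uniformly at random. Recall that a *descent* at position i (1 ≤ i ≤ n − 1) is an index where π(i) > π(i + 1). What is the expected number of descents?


Write X = Σ X_I over i = 1, …, 63, with X_I the indicator of one descent.
There are 63 indicators.
For each fixed i, the pair (π(i), π(i+1)) is a uniformly random ordered pair of distinct values from {1, …, 64}; by symmetry P[π(i) > π(i+1)] = 1/2.
By linearity: E[X] = 63 · (1/2) = (64 − 1) · (1/2) = 63/2 ≈ 31.500000.

E[X] = 63/2 = 31.500000.


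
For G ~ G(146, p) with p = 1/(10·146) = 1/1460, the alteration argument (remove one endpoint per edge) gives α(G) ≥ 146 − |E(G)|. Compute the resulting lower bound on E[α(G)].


E[|E(G)|] = C(146, 2)·p = 10585 · (1/1460) = 29/4.
E[α(G)] ≥ n − E[|E(G)|] = 146 − 29/4 = 555/4.
Numerically: ≈ 138.7500.
(This is only a lower bound; the true E[α(G)] may be larger.)

E[α(G)] ≥ 555/4 ≈ 138.7500.


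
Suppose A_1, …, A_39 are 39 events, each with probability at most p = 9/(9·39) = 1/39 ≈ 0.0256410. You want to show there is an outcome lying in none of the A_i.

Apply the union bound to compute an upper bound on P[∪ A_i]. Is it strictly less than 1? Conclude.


Union bound: P[∪_{i=1}^{39} A_i] ≤ Σ_i P[A_i] ≤ 39·p = 39·(1/39) = 1.
Numerically: 1 ≈ 1.0000000.
Is 1 < 1? NO.
Since the bound 1 is ≥ 1, the union bound is uninformative here; it does NOT by itself certify existence.

39·p = 1 ≈ 1.0000000; existence NOT certified by the union bound.


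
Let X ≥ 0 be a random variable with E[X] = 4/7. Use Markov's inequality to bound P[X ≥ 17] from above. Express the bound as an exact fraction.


μ = E[X] = 4/7, a = 17.
Markov: P[X ≥ 17] ≤ μ/a = (4/7)/17 = 4/119.
Numerically: ≈ 0.0336.
(Since a = 17 > μ = 0.5714, the bound 4/119 is < 1 and informative.)

P[X ≥ 17] ≤ 4/119 ≈ 0.0336.


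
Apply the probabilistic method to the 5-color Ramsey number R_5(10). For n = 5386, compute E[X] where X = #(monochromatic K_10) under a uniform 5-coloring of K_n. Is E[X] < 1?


E[X] = C(5386, 10) · 5^{1 − 45} = 5613966214234562222231428510561 · 5^{−44} = 5613966214234562222231428510561/5684341886080801486968994140625.
As a reduced fraction: E[X] = 5613966214234562222231428510561/5684341886080801486968994140625 ≈ 0.9876194.
Is E[X] < 1? YES.
Since E[X] < 1, there exists a 5-coloring of K_{5386} with no monochromatic K_10; hence R_5(10) > 5386.

E[X] = 5613966214234562222231428510561/5684341886080801486968994140625 ≈ 0.9876194; E[X] < 1, so R_5(10) > 5386.


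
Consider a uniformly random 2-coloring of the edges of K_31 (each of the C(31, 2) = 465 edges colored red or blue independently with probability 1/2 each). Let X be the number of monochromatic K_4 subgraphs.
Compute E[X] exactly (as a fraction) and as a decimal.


Let X = Σ_S X_S over the C(31, 4) = 31465 subsets S of size 4, where X_S = 1 if the K_4 on S is monochromatic.
For a fixed S, the K_4 on S has C(4, 2) = 6 edges. P[all 6 edges red] = (1/2)^6, and likewise for blue, so P[monochromatic] = 2·(1/2)^6 = 2^{1 − 6} = 1/32.
Summing: E[X] = C(31, 4) · 2^{1 − 6} = 31465 · 1/32 = 31465/32.
Numerically: E[X] ≈ 983.28125.

E[X] = C(31,4)·2^(1−C(4,2)) = 31465/32 ≈ 983.28125.


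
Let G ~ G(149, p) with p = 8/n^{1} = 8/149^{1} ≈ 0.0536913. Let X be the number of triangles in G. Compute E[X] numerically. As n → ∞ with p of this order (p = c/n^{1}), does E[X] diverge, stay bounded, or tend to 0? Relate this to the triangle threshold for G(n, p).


Number of potential triangles: C(149, 3) = 540274.
Each occurs with probability p³ ≈ (0.0536913)³ ≈ 1.54778686e-04.
By linearity: E[X] = C(149, 3)·p³ ≈ 540274 · 1.54778686e-04 ≈ 83.622900.
Here α = 1, so p = 8/n is exactly at the triangle threshold p ~ 1/n. Asymptotically E[X] → c³/6 = 8³/6 = 256/3 ≈ 85.333333, a bounded constant. In this regime the triangle count is asymptotically Poisson(c³/6).

E[X] ≈ 83.622900; in regime p = Θ(1/n^{1}) E[X] stays bounded (at the triangle threshold p ~ 1/n).


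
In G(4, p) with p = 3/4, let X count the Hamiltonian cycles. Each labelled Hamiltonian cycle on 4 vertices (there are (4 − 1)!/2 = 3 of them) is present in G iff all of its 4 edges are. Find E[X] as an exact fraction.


K_4 has (4 − 1)!/2 = 3 labelled Hamiltonian cycles.
For each such Hamiltonian cycle H, let X_H = 1 if all 4 edges of H are present in G. Then P[X_H = 1] = p^{4} = (3/4)^{4} = 81/256.
By linearity of expectation: E[X] = Σ_H E[X_H] = 3 · p^{4} = 3 · 81/256 = 243/256.
Numerically: E[X] ≈ 0.949.

E[X] = 3 · (3/4)^{4} = 243/256 ≈ 0.949.


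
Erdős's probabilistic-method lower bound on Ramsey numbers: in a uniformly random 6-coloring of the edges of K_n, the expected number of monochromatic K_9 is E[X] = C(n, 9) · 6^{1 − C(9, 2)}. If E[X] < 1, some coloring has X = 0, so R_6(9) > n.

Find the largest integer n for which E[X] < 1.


We need C(n, 9) · 6^{1 − 36} < 1, i.e. C(n, 9) < 6^{36 − 1} = 1719070799748422591028658176.
Check values of n near the boundary:
  n = 4405: C(4405, 9) = 1706862792900636302463627150; 1706862792900636302463627150 < 1719070799748422591028658176? YES
  n = 4406: C(4406, 9) = 1710356485221788389505285700; 1710356485221788389505285700 < 1719070799748422591028658176? YES
  n = 4407: C(4407, 9) = 1713856532599459170657070050; 1713856532599459170657070050 < 1719070799748422591028658176? YES
  n = 4408: C(4408, 9) = 1717362945146264156457459600; 1717362945146264156457459600 < 1719070799748422591028658176? YES
  n = 4409: C(4409, 9) = 1720875732988608787686577131; 1720875732988608787686577131 < 1719070799748422591028658176? NO
  n = 4410: C(4410, 9) = 1724394906266704102180823710; 1724394906266704102180823710 < 1719070799748422591028658176? NO
The largest n with C(n, 9) < 1719070799748422591028658176 is n = 4408 (where E[X] = 35778394690547169926197075/35813974994758803979763712 ≈ 0.9990). Hence R_6(9) > 4408, i.e. R_6(9) ≥ 4409.

Largest n = 4408; hence R_6(9) > 4408.


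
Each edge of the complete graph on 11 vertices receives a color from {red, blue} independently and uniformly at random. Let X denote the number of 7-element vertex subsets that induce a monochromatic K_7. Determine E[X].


Let X = Σ_S X_S over the C(11, 7) = 330 subsets S of size 7, where X_S = 1 if the K_7 on S is monochromatic.
For a fixed S, the K_7 on S has C(7, 2) = 21 edges. P[all 21 edges red] = (1/2)^21, and likewise for blue, so P[monochromatic] = 2·(1/2)^21 = 2^{1 − 21} = 1/1048576.
By linearity of expectation: E[X] = C(11, 7) · 2^{1 − 21} = 330 · 1/1048576 = 165/524288.
Numerically: E[X] ≈ 0.0003.

E[X] = C(11,7)·2^(1−C(7,2)) = 165/524288 ≈ 0.0003.


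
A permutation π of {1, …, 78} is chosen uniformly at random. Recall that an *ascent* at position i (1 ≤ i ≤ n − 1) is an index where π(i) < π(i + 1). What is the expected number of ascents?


Write X = Σ X_I over i = 1, …, 77, with X_I the indicator of one ascent.
There are 77 indicators.
For each fixed i, the pair (π(i), π(i+1)) is a uniformly random ordered pair of distinct values from {1, …, 78}; by symmetry P[π(i) < π(i+1)] = 1/2.
By linearity: E[X] = 77 · (1/2) = (78 − 1) · (1/2) = 77/2 ≈ 38.500.

E[X] = 77/2 = 38.500.


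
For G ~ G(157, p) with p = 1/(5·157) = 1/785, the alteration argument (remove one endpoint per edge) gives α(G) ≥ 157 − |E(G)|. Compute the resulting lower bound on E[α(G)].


E[|E(G)|] = C(157, 2)·p = 12246 · (1/785) = 78/5.
E[α(G)] ≥ n − E[|E(G)|] = 157 − 78/5 = 707/5.
Numerically: ≈ 141.40000.
(This is only a lower bound; the true E[α(G)] may be larger.)

E[α(G)] ≥ 707/5 ≈ 141.40000.


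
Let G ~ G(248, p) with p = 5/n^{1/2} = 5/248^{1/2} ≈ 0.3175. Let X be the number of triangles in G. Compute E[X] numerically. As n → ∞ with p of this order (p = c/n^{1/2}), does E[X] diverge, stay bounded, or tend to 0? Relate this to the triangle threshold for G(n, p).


Number of potential triangles: C(248, 3) = 2511496.
Each occurs with probability p³ ≈ (0.3175)³ ≈ 3.2006080e-02.
By linearity: E[X] = C(248, 3)·p³ ≈ 2511496 · 3.2006080e-02 ≈ 80383.14288.
Since α = 1/2 < 1, p = c/n^{1/2} ≫ 1/n is above the triangle threshold p ~ 1/n. Asymptotically E[X] ~ (c³/6)·n^{3(1−α)} = (5³/6)·n^{1.5} → ∞; triangles are abundant w.h.p.

E[X] ≈ 80383.14288; in regime p = Θ(1/n^{1/2}) E[X] diverges (above the triangle threshold p ~ 1/n).


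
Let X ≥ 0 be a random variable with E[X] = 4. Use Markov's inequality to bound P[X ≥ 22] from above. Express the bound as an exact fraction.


μ = E[X] = 4, a = 22.
Markov: P[X ≥ 22] ≤ μ/a = (4)/22 = 2/11.
Numerically: ≈ 0.18182.
(Since a = 22 > μ = 4.00000, the bound 2/11 is < 1 and informative.)

P[X ≥ 22] ≤ 2/11 ≈ 0.18182.


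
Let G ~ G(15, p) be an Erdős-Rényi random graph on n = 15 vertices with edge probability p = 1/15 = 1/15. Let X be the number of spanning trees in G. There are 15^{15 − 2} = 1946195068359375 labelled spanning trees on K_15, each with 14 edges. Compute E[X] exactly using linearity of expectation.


K_15 has 15^{15 − 2} = 1946195068359375 labelled spanning trees.
For each such spanning tree H, let X_H = 1 if all 14 edges of H are present in G. Then P[X_H = 1] = p^{14} = (1/15)^{14} = 1/29192926025390625.
Summing the indicators: E[X] = Σ_H E[X_H] = 1946195068359375 · p^{14} = 1946195068359375 · 1/29192926025390625 = 1/15.
Numerically: E[X] ≈ 0.0667.

E[X] = 1946195068359375 · (1/15)^{14} = 1/15 ≈ 0.0667.


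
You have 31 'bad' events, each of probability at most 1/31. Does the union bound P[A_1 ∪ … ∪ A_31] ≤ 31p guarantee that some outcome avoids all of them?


Union bound: P[∪_{i=1}^{31} A_i] ≤ Σ_i P[A_i] ≤ 31·p = 31·(1/31) = 1.
Numerically: 1 ≈ 1.00000.
Is 1 < 1? NO.
Since the bound 1 is ≥ 1, the union bound is uninformative here; it does NOT by itself certify existence.

31·p = 1 ≈ 1.00000; existence NOT certified by the union bound.


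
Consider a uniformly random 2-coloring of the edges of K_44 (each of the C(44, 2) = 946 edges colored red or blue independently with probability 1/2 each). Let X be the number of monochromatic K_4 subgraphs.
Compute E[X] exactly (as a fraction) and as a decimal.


Let X = Σ_S X_S over the C(44, 4) = 135751 subsets S of size 4, where X_S = 1 if the K_4 on S is monochromatic.
For a fixed S, the K_4 on S has C(4, 2) = 6 edges. P[all 6 edges red] = (1/2)^6, and likewise for blue, so P[monochromatic] = 2·(1/2)^6 = 2^{1 − 6} = 1/32.
By linearity: E[X] = C(44, 4) · 2^{1 − 6} = 135751 · 1/32 = 135751/32.
Numerically: E[X] ≈ 4242.2188.

E[X] = C(44,4)·2^(1−C(4,2)) = 135751/32 ≈ 4242.2188.


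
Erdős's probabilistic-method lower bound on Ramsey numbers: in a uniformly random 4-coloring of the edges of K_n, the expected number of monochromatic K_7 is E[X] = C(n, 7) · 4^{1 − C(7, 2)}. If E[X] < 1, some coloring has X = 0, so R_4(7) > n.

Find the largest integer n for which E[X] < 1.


We need C(n, 7) · 4^{1 − 21} < 1, i.e. C(n, 7) < 4^{21 − 1} = 1099511627776.
Check values of n near the boundary:
  n = 176: C(176, 7) = 919790691600; 919790691600 < 1099511627776? YES
  n = 177: C(177, 7) = 957664425960; 957664425960 < 1099511627776? YES
  n = 178: C(178, 7) = 996867063280; 996867063280 < 1099511627776? YES
  n = 179: C(179, 7) = 1037437234460; 1037437234460 < 1099511627776? YES
  n = 180: C(180, 7) = 1079414463600; 1079414463600 < 1099511627776? YES
  n = 181: C(181, 7) = 1122839183400; 1122839183400 < 1099511627776? NO
  n = 182: C(182, 7) = 1167752750736; 1167752750736 < 1099511627776? NO
The largest n with C(n, 7) < 1099511627776 is n = 180 (where E[X] = 67463403975/68719476736 ≈ 0.981722). Hence R_4(7) > 180, i.e. R_4(7) ≥ 181.

Largest n = 180; hence R_4(7) > 180.


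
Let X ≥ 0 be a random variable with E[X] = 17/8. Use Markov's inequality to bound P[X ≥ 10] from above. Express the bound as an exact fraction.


μ = E[X] = 17/8, a = 10.
Markov: P[X ≥ 10] ≤ μ/a = (17/8)/10 = 17/80.
Numerically: ≈ 0.21250.
(Since a = 10 > μ = 2.12500, the bound 17/80 is < 1 and informative.)

P[X ≥ 10] ≤ 17/80 ≈ 0.21250.


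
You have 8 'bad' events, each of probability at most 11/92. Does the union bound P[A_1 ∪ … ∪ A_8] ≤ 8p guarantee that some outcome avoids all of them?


Union bound: P[∪_{i=1}^{8} A_i] ≤ Σ_i P[A_i] ≤ 8·p = 8·(11/92) = 22/23.
Numerically: 22/23 ≈ 0.957.
Is 22/23 < 1? YES.
Since P[∪ A_i] ≤ 22/23 < 1, the complement has P[∩ A_i^c] ≥ 1 − 22/23 = 1/23 > 0, so some outcome avoids every A_i.

8·p = 22/23 ≈ 0.957; existence CERTIFIED by the union bound.


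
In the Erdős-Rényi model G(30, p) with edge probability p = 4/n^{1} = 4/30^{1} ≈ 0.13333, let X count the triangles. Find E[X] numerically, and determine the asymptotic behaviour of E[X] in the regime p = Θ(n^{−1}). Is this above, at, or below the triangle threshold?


Number of potential triangles: C(30, 3) = 4060.
Each occurs with probability p³ ≈ (0.13333)³ ≈ 2.3703704e-03.
By linearity: E[X] = C(30, 3)·p³ ≈ 4060 · 2.3703704e-03 ≈ 9.62370.
Here α = 1, so p = 4/n is exactly at the triangle threshold p ~ 1/n. Asymptotically E[X] → c³/6 = 4³/6 = 32/3 ≈ 10.66667, a bounded constant. In this regime the triangle count is asymptotically Poisson(c³/6).

E[X] ≈ 9.62370; in regime p = Θ(1/n^{1}) E[X] stays bounded (at the triangle threshold p ~ 1/n).


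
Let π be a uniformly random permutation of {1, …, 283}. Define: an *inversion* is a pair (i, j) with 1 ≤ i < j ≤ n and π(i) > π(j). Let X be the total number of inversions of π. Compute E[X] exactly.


Write X = Σ X_I over the C(283, 2) = 39903 pairs i < j, with X_I the indicator of one inversion.
There are 39903 indicators.
For each fixed pair i < j, the values π(i) and π(j) are two distinct elements of {1, …, 283} in uniformly random order; by symmetry P[π(i) > π(j)] = 1/2.
By linearity: E[X] = 39903 · (1/2) = C(283, 2) · (1/2) = 39903/2 = 39903/2 ≈ 19951.500.

E[X] = 39903/2 = 19951.500.


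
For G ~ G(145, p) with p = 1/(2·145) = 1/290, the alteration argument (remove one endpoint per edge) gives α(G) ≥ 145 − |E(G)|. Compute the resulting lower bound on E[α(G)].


E[|E(G)|] = C(145, 2)·p = 10440 · (1/290) = 36.
E[α(G)] ≥ n − E[|E(G)|] = 145 − 36 = 109.
Numerically: ≈ 109.000.
(This is only a lower bound; the true E[α(G)] may be larger.)

E[α(G)] ≥ 109 ≈ 109.000.


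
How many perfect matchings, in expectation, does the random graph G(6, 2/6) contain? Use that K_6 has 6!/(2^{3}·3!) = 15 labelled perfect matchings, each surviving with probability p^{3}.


K_6 has 6!/(2^{3}·3!) = 15 labelled perfect matchings.
For each such perfect matching H, let X_H = 1 if all 3 edges of H are present in G. Then P[X_H = 1] = p^{3} = (1/3)^{3} = 1/27.
By linearity: E[X] = Σ_H E[X_H] = 15 · p^{3} = 15 · 1/27 = 5/9.
Numerically: E[X] ≈ 0.555556.

E[X] = 15 · (1/3)^{3} = 5/9 ≈ 0.555556.


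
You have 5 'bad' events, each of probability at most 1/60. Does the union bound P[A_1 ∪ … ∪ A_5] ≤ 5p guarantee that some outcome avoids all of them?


Union bound: P[∪_{i=1}^{5} A_i] ≤ Σ_i P[A_i] ≤ 5·p = 5·(1/60) = 1/12.
Numerically: 1/12 ≈ 0.0833.
Is 1/12 < 1? YES.
Since P[∪ A_i] ≤ 1/12 < 1, the complement has P[∩ A_i^c] ≥ 1 − 1/12 = 11/12 > 0, so some outcome avoids every A_i.

5·p = 1/12 ≈ 0.0833; existence CERTIFIED by the union bound.


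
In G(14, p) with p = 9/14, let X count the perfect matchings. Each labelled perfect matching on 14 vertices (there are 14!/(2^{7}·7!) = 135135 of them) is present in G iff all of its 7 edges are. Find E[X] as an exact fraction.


K_14 has 14!/(2^{7}·7!) = 135135 labelled perfect matchings.
For each such perfect matching H, let X_H = 1 if all 7 edges of H are present in G. Then P[X_H = 1] = p^{7} = (9/14)^{7} = 4782969/105413504.
By linearity: E[X] = Σ_H E[X_H] = 135135 · p^{7} = 135135 · 4782969/105413504 = 92335216545/15059072.
Numerically: E[X] ≈ 6132.

E[X] = 135135 · (9/14)^{7} = 92335216545/15059072 ≈ 6132.


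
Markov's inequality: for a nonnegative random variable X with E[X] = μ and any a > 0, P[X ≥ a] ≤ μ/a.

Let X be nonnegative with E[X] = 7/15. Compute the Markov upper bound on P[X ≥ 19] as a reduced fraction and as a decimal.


μ = E[X] = 7/15, a = 19.
Markov: P[X ≥ 19] ≤ μ/a = (7/15)/19 = 7/285.
Numerically: ≈ 0.02456.
(Since a = 19 > μ = 0.46667, the bound 7/285 is < 1 and informative.)

P[X ≥ 19] ≤ 7/285 ≈ 0.02456.


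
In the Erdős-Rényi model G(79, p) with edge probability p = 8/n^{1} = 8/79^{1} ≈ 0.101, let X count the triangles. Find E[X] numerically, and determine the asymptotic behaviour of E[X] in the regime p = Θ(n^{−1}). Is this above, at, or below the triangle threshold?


Number of potential triangles: C(79, 3) = 79079.
Each occurs with probability p³ ≈ (0.101)³ ≈ 1.03846e-03.
By linearity: E[X] = C(79, 3)·p³ ≈ 79079 · 1.03846e-03 ≈ 82.120.
Here α = 1, so p = 8/n is exactly at the triangle threshold p ~ 1/n. Asymptotically E[X] → c³/6 = 8³/6 = 256/3 ≈ 85.333, a bounded constant. In this regime the triangle count is asymptotically Poisson(c³/6).

E[X] ≈ 82.120; in regime p = Θ(1/n^{1}) E[X] stays bounded (at the triangle threshold p ~ 1/n).


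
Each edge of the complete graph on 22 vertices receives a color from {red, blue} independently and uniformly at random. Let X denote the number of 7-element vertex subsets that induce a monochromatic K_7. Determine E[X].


Let X = Σ_S X_S over the C(22, 7) = 170544 subsets S of size 7, where X_S = 1 if the K_7 on S is monochromatic.
For a fixed S, the K_7 on S has C(7, 2) = 21 edges. P[all 21 edges red] = (1/2)^21, and likewise for blue, so P[monochromatic] = 2·(1/2)^21 = 2^{1 − 21} = 1/1048576.
Summing: E[X] = C(22, 7) · 2^{1 − 21} = 170544 · 1/1048576 = 10659/65536.
Numerically: E[X] ≈ 0.1626.

E[X] = C(22,7)·2^(1−C(7,2)) = 10659/65536 ≈ 0.1626.


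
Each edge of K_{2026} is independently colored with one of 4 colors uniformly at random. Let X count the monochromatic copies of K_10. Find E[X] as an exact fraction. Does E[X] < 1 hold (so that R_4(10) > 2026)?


E[X] = C(2026, 10) · 4^{1 − 45} = 314029205130126398094885285 · 4^{−44} = 314029205130126398094885285/309485009821345068724781056.
As a reduced fraction: E[X] = 314029205130126398094885285/309485009821345068724781056 ≈ 1.0147.
Is E[X] < 1? NO.
Since E[X] ≥ 1, the first-moment bound is inconclusive at n = 2026; it does NOT by itself certify R_4(10) > 2026.

E[X] = 314029205130126398094885285/309485009821345068724781056 ≈ 1.0147; E[X] ≥ 1; first-moment method inconclusive here.


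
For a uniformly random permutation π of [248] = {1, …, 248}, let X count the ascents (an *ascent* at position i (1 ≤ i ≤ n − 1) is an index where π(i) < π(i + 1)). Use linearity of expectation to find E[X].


Write X = Σ X_I over i = 1, …, 247, with X_I the indicator of one ascent.
There are 247 indicators.
For each fixed i, the pair (π(i), π(i+1)) is a uniformly random ordered pair of distinct values from {1, …, 248}; by symmetry P[π(i) < π(i+1)] = 1/2.
By linearity: E[X] = 247 · (1/2) = (248 − 1) · (1/2) = 247/2 ≈ 123.5000.

E[X] = 247/2 = 123.5000.


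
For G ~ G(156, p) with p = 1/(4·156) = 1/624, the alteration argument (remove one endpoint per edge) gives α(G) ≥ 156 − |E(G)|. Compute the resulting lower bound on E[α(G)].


E[|E(G)|] = C(156, 2)·p = 12090 · (1/624) = 155/8.
E[α(G)] ≥ n − E[|E(G)|] = 156 − 155/8 = 1093/8.
Numerically: ≈ 136.6250.
(This is only a lower bound; the true E[α(G)] may be larger.)

E[α(G)] ≥ 1093/8 ≈ 136.6250.


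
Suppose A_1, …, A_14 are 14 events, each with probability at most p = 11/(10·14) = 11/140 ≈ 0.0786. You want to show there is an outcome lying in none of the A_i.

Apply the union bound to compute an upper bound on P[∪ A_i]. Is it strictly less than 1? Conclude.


Union bound: P[∪_{i=1}^{14} A_i] ≤ Σ_i P[A_i] ≤ 14·p = 14·(11/140) = 11/10.
Numerically: 11/10 ≈ 1.1000.
Is 11/10 < 1? NO.
Since the bound 11/10 is ≥ 1, the union bound is uninformative here; it does NOT by itself certify existence.

14·p = 11/10 ≈ 1.1000; existence NOT certified by the union bound.


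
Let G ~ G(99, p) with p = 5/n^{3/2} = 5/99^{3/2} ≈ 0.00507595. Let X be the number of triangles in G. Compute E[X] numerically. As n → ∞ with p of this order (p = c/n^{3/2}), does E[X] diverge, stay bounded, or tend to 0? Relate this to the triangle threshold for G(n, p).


Number of potential triangles: C(99, 3) = 156849.
Each occurs with probability p³ ≈ (0.00507595)³ ≈ 1.30783103e-07.
By linearity: E[X] = C(99, 3)·p³ ≈ 156849 · 1.30783103e-07 ≈ 0.020513.
Since α = 3/2 > 1, p = c/n^{3/2} = o(1/n) is below the triangle threshold p ~ 1/n. Asymptotically E[X] ~ (c³/6)·n^{3(1−α)} = (5³/6)·n^{-1.5} → 0, so by Markov's inequality G has no triangles w.h.p.

E[X] ≈ 0.020513; in regime p = Θ(1/n^{3/2}) E[X] tends to 0 (below the triangle threshold p ~ 1/n).


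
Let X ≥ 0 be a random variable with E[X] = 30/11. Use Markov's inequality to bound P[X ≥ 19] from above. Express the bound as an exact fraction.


μ = E[X] = 30/11, a = 19.
Markov: P[X ≥ 19] ≤ μ/a = (30/11)/19 = 30/209.
Numerically: ≈ 0.144.
(Since a = 19 > μ = 2.727, the bound 30/209 is < 1 and informative.)

P[X ≥ 19] ≤ 30/209 ≈ 0.144.


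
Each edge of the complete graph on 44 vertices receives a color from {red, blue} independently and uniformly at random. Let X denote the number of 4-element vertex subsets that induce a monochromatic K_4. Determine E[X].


Let X = Σ_S X_S over the C(44, 4) = 135751 subsets S of size 4, where X_S = 1 if the K_4 on S is monochromatic.
For a fixed S, the K_4 on S has C(4, 2) = 6 edges. P[all 6 edges red] = (1/2)^6, and likewise for blue, so P[monochromatic] = 2·(1/2)^6 = 2^{1 − 6} = 1/32.
By linearity of expectation: E[X] = C(44, 4) · 2^{1 − 6} = 135751 · 1/32 = 135751/32.
Numerically: E[X] ≈ 4242.21875.

E[X] = C(44,4)·2^(1−C(4,2)) = 135751/32 ≈ 4242.21875.


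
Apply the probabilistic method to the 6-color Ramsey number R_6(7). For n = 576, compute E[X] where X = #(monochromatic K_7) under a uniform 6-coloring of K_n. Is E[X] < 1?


E[X] = C(576, 7) · 6^{1 − 21} = 4023771393470400 · 6^{−20} = 4023771393470400/3656158440062976.
As a reduced fraction: E[X] = 6985714224775/6347497291776 ≈ 1.10055.
Is E[X] < 1? NO.
Since E[X] ≥ 1, the first-moment bound is inconclusive at n = 576; it does NOT by itself certify R_6(7) > 576.

E[X] = 6985714224775/6347497291776 ≈ 1.10055; E[X] ≥ 1; first-moment method inconclusive here.


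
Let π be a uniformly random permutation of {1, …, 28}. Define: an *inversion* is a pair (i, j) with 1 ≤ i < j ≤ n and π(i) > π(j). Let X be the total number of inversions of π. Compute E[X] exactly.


Write X = Σ X_I over the C(28, 2) = 378 pairs i < j, with X_I the indicator of one inversion.
There are 378 indicators.
For each fixed pair i < j, the values π(i) and π(j) are two distinct elements of {1, …, 28} in uniformly random order; by symmetry P[π(i) > π(j)] = 1/2.
By linearity: E[X] = 378 · (1/2) = C(28, 2) · (1/2) = 378/2 = 189 ≈ 189.000000.

E[X] = 189 = 189.000000.


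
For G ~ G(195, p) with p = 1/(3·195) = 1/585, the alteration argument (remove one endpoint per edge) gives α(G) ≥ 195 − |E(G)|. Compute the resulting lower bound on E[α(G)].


E[|E(G)|] = C(195, 2)·p = 18915 · (1/585) = 97/3.
E[α(G)] ≥ n − E[|E(G)|] = 195 − 97/3 = 488/3.
Numerically: ≈ 162.667.
(This is only a lower bound; the true E[α(G)] may be larger.)

E[α(G)] ≥ 488/3 ≈ 162.667.


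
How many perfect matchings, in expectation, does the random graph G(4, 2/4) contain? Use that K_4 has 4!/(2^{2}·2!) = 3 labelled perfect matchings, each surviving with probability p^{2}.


K_4 has 4!/(2^{2}·2!) = 3 labelled perfect matchings.
For each such perfect matching H, let X_H = 1 if all 2 edges of H are present in G. Then P[X_H = 1] = p^{2} = (1/2)^{2} = 1/4.
By linearity: E[X] = Σ_H E[X_H] = 3 · p^{2} = 3 · 1/4 = 3/4.
Numerically: E[X] ≈ 0.75.

E[X] = 3 · (1/2)^{2} = 3/4 ≈ 0.75.


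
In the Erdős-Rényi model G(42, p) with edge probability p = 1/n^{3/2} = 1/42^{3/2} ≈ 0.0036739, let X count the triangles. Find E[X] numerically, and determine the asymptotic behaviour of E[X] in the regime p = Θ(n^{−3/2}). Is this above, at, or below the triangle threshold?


Number of potential triangles: C(42, 3) = 11480.
Each occurs with probability p³ ≈ (0.0036739)³ ≈ 4.9588183e-08.
By linearity: E[X] = C(42, 3)·p³ ≈ 11480 · 4.9588183e-08 ≈ 0.00057.
Since α = 3/2 > 1, p = c/n^{3/2} = o(1/n) is below the triangle threshold p ~ 1/n. Asymptotically E[X] ~ (c³/6)·n^{3(1−α)} = (1³/6)·n^{-1.5} → 0, so by Markov's inequality G has no triangles w.h.p.

E[X] ≈ 0.00057; in regime p = Θ(1/n^{3/2}) E[X] tends to 0 (below the triangle threshold p ~ 1/n).


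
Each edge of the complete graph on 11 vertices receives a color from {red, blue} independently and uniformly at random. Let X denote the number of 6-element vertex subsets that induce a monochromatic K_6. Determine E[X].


Let X = Σ_S X_S over the C(11, 6) = 462 subsets S of size 6, where X_S = 1 if the K_6 on S is monochromatic.
For a fixed S, the K_6 on S has C(6, 2) = 15 edges. P[all 15 edges red] = (1/2)^15, and likewise for blue, so P[monochromatic] = 2·(1/2)^15 = 2^{1 − 15} = 1/16384.
Summing: E[X] = C(11, 6) · 2^{1 − 15} = 462 · 1/16384 = 231/8192.
Numerically: E[X] ≈ 0.028.

E[X] = C(11,6)·2^(1−C(6,2)) = 231/8192 ≈ 0.028.
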